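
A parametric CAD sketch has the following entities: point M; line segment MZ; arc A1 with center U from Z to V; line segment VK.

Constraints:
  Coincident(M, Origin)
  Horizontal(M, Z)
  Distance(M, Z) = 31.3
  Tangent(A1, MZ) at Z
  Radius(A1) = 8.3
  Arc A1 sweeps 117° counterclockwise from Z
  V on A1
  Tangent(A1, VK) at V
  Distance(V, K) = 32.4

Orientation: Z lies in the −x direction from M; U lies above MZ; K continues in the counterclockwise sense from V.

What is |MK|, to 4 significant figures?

56.27

M is at the origin; MZ is horizontal with |MZ| = 31.3 and Z on the −x side, so Z = (-31.30, 0.000). Since A1 is tangent to MZ there, UZ ⟂ MZ, so U = Z + (0, 8.3) = (-31.30, 8.300). On A1, Z sits at bearing -90° from U; a 117° counterclockwise sweep puts V at bearing 27°, so V = U + 8.3·(cos 27°, sin 27°) = (-23.90, 12.07). The tangent condition forces UV to be normal to VK, so VK runs along (−sin 27°, cos 27°); with |VK| = 32.4, K = (-38.61, 40.94). Then |MK| = |K − M| = 56.27.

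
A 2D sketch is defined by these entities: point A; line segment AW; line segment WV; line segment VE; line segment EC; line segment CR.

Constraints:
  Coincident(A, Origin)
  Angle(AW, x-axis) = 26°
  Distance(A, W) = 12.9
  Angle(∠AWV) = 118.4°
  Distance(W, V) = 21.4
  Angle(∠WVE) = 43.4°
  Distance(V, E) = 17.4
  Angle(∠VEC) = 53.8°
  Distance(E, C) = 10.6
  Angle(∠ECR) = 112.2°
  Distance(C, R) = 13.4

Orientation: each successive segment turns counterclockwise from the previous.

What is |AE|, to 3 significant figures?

14.9

A is at the origin; AW runs at 26.0° with length 12.9, so W = (11.6, 5.65). ∠AWV = 118.4° gives WV at 87.6° from the x-axis; with |WV| = 21.4, V = (12.5, 27.0). ∠WVE = 43.4° gives VE at -136° from the x-axis; with |VE| = 17.4, E = (0.0163, 14.9). Then |AE| = |E − A| = 14.9.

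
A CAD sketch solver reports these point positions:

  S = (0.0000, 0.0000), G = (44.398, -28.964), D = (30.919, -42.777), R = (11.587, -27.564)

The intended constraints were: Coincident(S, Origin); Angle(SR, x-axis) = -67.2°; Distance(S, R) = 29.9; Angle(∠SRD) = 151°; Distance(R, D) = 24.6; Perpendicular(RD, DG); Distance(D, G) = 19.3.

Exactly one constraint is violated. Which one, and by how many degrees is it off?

Perpendicular(RD, DG) — off by 6.10°.

S = (0.00, 0.00) ✓; SR at -67.20° ✓; |SR| = 29.90 ✓; ∠SRD = 151.0° ✓; |RD| = 24.60 ✓; ∠(RD, DG) = 83.90° ✗; |DG| = 19.30 ✓.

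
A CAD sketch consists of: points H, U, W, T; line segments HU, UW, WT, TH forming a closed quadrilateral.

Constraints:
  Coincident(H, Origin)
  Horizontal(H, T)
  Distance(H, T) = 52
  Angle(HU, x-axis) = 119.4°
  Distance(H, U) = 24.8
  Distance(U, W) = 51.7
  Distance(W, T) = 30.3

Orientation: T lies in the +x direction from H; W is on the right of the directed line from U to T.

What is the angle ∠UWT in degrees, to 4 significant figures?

108.5°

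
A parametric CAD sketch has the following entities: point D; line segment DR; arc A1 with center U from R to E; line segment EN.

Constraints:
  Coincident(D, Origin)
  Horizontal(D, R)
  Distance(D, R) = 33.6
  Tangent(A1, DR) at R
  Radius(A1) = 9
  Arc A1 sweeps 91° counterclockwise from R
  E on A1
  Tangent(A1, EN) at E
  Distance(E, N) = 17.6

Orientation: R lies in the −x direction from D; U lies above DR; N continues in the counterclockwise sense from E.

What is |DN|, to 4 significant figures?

36.55

D is at the origin; D and R share the same y with |DR| = 33.6 and R on the −x side, so R = (-33.60, 0.000). Since A1 is tangent to DR there, UR ⟂ DR, so U = R + (0, 9) = (-33.60, 9.000). On A1, R sits at bearing -90° from U; a 91° counterclockwise sweep puts E at bearing 1°, so E = U + 9.0·(cos 1°, sin 1°) = (-24.60, 9.157). The tangent condition forces UE to be normal to EN, so EN runs along (−sin 1°, cos 1°); with |EN| = 17.6, N = (-24.91, 26.75). Then |DN| = |N − D| = 36.55.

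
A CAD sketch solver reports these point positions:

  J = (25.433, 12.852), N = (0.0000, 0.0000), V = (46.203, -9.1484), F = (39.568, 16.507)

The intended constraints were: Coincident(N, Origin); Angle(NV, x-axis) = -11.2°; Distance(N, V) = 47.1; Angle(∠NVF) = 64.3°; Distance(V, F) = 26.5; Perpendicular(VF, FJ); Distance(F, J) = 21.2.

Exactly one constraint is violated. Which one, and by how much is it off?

Distance(F, J) = 21.2 — off by 6.60.

N = (0.00, 0.00) ✓; NV at -11.20° ✓; |NV| = 47.10 ✓; ∠NVF = 64.30° ✓; |VF| = 26.50 ✓; ∠(VF, FJ) = 90.00° ✓; |FJ| = 14.60 ✗.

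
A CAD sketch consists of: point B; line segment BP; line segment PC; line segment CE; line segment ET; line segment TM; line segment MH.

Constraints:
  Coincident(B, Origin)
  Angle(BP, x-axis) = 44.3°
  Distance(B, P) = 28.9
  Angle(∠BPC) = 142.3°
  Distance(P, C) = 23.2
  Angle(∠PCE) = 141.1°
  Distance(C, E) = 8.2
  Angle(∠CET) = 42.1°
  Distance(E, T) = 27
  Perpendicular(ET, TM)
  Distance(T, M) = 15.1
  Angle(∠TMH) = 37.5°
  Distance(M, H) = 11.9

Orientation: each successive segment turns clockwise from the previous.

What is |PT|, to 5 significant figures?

7.1549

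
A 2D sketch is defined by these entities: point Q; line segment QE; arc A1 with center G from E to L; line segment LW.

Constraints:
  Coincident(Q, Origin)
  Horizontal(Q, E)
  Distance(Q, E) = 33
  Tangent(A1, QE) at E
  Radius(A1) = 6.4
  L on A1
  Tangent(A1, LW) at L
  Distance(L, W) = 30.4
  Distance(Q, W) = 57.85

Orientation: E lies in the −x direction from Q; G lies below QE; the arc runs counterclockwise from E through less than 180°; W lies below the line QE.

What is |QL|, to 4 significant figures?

39.51

Q is at the origin; Q and E share the same y with |QE| = 33.0 and E on the −x side, so E = (-33.00, 0.000). A1 meets QE tangentially, so GE is at right angles to QE, so G = E + (0, -6.4) = (-33.00, -6.400). Since GL ⟂ LW (tangency), |GW| = √(6.4² + 30.4²) = 31.07 regardless of where L sits on A1. So W lies on both circle(Q, 57.85) and circle(G, 31.07); the below-QE intersection is W = (-46.54, -34.36). L is the foot of the tangent from W: L = (-39.21, -4.857).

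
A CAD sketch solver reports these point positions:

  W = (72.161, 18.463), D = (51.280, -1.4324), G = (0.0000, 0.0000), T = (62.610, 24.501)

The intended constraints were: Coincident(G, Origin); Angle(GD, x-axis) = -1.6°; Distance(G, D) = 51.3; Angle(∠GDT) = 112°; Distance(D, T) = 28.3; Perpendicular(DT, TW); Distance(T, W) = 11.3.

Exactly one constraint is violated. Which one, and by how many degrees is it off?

Perpendicular(DT, TW) — off by 8.70°.

G = (0.00, 0.00) ✓; GD at -1.600° ✓; |GD| = 51.30 ✓; ∠GDT = 112.0° ✓; |DT| = 28.30 ✓; ∠(DT, TW) = 98.70° ✗; |TW| = 11.30 ✓.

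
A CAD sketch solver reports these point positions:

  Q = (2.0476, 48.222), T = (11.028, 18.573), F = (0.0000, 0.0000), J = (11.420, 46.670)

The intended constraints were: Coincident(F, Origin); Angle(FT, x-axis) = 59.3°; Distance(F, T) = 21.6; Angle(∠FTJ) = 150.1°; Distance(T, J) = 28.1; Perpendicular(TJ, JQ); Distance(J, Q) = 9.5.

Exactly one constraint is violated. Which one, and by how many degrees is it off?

Perpendicular(TJ, JQ) — off by 8.60°.

F = (0.00, 0.00) ✓; FT at 59.30° ✓; |FT| = 21.60 ✓; ∠FTJ = 150.1° ✓; |TJ| = 28.10 ✓; ∠(TJ, JQ) = 81.40° ✗; |JQ| = 9.500 ✓.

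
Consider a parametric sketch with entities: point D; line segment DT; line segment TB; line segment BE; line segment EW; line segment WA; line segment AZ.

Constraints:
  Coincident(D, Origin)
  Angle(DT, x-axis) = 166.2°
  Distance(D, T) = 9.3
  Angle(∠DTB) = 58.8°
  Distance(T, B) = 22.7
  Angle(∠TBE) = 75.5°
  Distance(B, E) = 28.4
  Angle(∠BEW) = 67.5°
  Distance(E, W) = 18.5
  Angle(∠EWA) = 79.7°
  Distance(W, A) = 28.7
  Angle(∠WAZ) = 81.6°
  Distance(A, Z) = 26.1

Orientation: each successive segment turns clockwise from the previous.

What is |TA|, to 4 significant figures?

22.12

∠BEW = 67.5° gives EW at -172.0° from the x-axis; with |EW| = 18.5, W = (3.114, -8.775). ∠EWA = 79.7° gives WA at 87.70° from the x-axis; with |WA| = 28.7, A = (4.266, 19.90). Then |TA| = |A − T| = 22.12.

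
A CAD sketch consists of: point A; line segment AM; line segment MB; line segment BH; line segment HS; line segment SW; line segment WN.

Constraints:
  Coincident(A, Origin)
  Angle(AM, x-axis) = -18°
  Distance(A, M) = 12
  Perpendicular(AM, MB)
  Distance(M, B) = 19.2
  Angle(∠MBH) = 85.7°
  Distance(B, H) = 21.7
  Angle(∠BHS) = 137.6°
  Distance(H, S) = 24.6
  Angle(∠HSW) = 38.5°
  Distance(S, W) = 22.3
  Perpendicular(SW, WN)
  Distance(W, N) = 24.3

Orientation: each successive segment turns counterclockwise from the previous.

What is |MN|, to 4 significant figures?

33.46

A is at the origin; AM runs at -18.0° with length 12.0, so M = (11.41, -3.708). The perpendicularity gives MB at right angles to AM, so MB runs at 72.00°; with |MB| = 19.2, B = (17.35, 14.55). ∠MBH = 85.7° gives BH at 166.3° from the x-axis; with |BH| = 21.7, H = (-3.737, 19.69). ∠BHS = 137.6° gives HS at -151.3° from the x-axis; with |HS| = 24.6, S = (-25.31, 7.878). ∠HSW = 38.5° gives SW at -9.800° from the x-axis; with |SW| = 22.3, W = (-3.340, 4.082). The perpendicularity gives WN at right angles to SW, so WN runs at 80.20°; with |WN| = 24.3, N = (0.7961, 28.03). Then |MN| = |N − M| = 33.46.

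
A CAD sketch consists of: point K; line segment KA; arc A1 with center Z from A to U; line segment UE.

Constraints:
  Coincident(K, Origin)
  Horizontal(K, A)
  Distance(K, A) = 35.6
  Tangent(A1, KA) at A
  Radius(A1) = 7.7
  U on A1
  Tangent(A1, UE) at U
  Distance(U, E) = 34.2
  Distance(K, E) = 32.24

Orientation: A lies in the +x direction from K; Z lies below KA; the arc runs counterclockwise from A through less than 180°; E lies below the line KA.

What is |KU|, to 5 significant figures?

29.537

Checks: |ZU| = 7.700 ✓; ∠(ZU, UE) = 90.00° ✓; |UE| = 34.20 ✓; |KE| = 32.24 ✓.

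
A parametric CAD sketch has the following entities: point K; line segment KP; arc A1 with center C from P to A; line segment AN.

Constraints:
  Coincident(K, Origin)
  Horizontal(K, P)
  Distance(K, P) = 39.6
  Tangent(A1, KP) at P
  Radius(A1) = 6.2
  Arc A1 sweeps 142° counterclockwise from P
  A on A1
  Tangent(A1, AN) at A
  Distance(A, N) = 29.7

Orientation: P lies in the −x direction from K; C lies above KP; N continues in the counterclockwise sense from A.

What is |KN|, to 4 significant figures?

66.07

K is at the origin; K and P share the same y with |KP| = 39.6 and P on the −x side, so P = (-39.60, 0.000). Since A1 is tangent to KP there, CP ⟂ KP, so C = P + (0, 6.2) = (-39.60, 6.200). On A1, P sits at bearing -90° from C; a 142° counterclockwise sweep puts A at bearing 52°, so A = C + 6.2·(cos 52°, sin 52°) = (-35.78, 11.09). Since A1 is tangent to AN there, CA ⟂ AN, so AN runs along (−sin 52°, cos 52°); with |AN| = 29.7, N = (-59.19, 29.37). Then |KN| = |N − K| = 66.07.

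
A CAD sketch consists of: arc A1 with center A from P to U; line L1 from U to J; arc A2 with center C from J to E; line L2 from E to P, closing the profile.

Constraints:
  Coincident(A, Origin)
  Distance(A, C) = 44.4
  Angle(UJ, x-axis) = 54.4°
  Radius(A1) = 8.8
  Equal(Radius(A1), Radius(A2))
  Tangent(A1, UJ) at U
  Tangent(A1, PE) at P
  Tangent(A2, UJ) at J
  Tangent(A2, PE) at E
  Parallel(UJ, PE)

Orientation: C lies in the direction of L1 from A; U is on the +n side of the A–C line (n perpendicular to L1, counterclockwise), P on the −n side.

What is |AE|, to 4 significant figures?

45.26

Tangency of A1 to both parallel lines with radius 8.8 puts U and P at A ± 8.8·n: U = (-7.155, 5.123), P = (7.155, -5.123). Equal radii place J and E the same way about C: J = C + 8.8·n = (18.69, 41.22), E = C − 8.8·n = (33.00, 30.98). Then |AE| = |E − A| = 45.26.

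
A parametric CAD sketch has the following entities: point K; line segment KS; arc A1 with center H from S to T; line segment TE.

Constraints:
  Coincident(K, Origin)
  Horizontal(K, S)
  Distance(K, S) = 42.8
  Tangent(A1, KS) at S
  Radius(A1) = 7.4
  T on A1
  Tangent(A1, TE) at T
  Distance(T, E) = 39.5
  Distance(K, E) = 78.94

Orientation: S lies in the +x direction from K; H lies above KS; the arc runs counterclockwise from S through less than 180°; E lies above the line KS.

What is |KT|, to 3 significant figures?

49.3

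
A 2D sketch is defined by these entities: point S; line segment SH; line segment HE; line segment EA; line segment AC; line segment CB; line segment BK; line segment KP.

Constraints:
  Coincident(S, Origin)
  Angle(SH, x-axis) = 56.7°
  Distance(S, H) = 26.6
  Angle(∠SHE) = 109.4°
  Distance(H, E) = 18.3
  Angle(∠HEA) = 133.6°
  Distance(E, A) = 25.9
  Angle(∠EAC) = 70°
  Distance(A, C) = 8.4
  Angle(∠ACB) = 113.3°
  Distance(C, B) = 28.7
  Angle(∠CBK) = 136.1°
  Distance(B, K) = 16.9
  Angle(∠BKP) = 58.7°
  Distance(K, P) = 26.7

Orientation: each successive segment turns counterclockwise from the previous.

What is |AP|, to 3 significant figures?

21.3

∠CBK = 136.1° gives BK at 34.3° from the x-axis; with |BK| = 16.9, K = (22.0, 36.2). ∠BKP = 58.7° gives KP at 156° from the x-axis; with |KP| = 26.7, P = (-2.30, 47.2). Then |AP| = |P − A| = 21.3.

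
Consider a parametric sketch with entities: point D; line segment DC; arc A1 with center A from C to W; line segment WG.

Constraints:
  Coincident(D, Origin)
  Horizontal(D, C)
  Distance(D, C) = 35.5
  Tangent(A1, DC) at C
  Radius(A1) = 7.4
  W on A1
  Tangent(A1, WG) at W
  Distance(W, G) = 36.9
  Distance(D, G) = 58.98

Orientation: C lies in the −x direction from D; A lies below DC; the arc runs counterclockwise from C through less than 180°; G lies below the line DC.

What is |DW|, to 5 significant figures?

43.644

D is at the origin; D and C share the same y with |DC| = 35.5 and C on the −x side, so C = (-35.500, 0.0000). The tangent condition forces AC to be normal to DC, so A = C + (0, -7.4) = (-35.500, -7.4000). Since AW ⟂ WG (tangency), |AG| = √(7.4² + 36.9²) = 37.635 regardless of where W sits on A1. So G lies on both circle(D, 58.98) and circle(A, 37.635); the below-DC intersection is G = (-38.200, -44.938). W is the foot of the tangent from G: W = (-42.841, -8.3308).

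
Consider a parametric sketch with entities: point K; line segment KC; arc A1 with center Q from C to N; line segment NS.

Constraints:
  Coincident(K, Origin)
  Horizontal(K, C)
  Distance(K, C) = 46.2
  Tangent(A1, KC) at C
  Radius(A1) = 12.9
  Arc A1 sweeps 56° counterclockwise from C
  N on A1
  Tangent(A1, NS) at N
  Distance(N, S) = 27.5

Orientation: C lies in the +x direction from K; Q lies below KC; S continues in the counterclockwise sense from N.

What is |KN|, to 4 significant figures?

35.96

Since A1 is tangent to KC there, QC ⟂ KC, so Q = C + (0, -12.9) = (46.20, -12.90). On A1, C sits at bearing 90° from Q; a 56° counterclockwise sweep puts N at bearing 146°, so N = Q + 12.9·(cos 146°, sin 146°) = (35.51, -5.686). Then |KN| = |N − K| = 35.96.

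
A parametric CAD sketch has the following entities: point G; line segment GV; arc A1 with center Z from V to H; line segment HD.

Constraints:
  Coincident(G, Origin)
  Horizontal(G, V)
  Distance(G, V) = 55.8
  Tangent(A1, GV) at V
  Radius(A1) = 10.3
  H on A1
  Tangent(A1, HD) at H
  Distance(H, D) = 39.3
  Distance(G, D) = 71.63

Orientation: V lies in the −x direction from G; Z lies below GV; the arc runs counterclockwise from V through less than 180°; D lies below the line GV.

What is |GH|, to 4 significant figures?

66.87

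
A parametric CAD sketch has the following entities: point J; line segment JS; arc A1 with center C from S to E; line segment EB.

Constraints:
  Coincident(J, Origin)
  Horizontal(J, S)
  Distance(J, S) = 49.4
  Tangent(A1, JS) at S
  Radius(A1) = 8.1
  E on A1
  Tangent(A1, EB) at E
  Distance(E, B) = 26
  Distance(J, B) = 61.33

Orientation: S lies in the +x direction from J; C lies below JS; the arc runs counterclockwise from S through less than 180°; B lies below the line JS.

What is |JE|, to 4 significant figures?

43.09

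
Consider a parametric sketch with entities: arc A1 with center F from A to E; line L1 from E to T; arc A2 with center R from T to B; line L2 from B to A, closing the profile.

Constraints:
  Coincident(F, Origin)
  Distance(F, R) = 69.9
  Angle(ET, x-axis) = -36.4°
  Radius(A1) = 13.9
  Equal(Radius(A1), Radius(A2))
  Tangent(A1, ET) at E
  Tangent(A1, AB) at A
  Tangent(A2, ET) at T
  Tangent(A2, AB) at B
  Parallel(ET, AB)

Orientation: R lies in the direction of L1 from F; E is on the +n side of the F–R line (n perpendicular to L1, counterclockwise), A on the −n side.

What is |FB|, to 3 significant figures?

71.3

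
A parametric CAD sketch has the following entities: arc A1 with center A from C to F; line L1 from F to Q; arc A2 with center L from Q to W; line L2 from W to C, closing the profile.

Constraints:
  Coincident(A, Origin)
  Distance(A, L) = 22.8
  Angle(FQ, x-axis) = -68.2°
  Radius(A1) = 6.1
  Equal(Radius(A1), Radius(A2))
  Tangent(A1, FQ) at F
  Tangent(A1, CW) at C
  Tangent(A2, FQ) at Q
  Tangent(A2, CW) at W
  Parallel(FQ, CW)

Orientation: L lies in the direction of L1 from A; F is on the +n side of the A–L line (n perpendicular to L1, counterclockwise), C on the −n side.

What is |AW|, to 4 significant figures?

23.60

The slot axis is L1's direction at -68.2°, so u = (cos -68.2°, sin -68.2°) = (0.3714, -0.9285) and n = (−sin -68.2°, cos -68.2°) = (0.9285, 0.3714). A is at the origin and L lies 22.8 along u from A, so L = 22.8·u = (8.467, -21.17). Tangency of A1 to both parallel lines with radius 6.1 puts F and C at A ± 6.1·n: F = (5.664, 2.265), C = (-5.664, -2.265). Equal radii place Q and W the same way about L: Q = L + 6.1·n = (14.13, -18.90), W = L − 6.1·n = (2.803, -23.43). Then |AW| = |W − A| = 23.60.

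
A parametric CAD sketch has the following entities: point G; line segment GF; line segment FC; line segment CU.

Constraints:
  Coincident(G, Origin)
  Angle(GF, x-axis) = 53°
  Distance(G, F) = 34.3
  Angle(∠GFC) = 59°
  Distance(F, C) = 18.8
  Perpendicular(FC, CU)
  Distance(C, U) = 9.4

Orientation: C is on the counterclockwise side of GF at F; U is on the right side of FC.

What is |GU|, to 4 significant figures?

38.82

∠GFC = 59.0°, so FC runs at 53.0° + (180° − 59.0°) = 174.0° from the x-axis; with |FC| = 18.8, C = F + 18.8·(cos 174.0°, sin 174.0°) = (1.945, 29.36). FC ⟂ CU; with |CU| = 9.4 on the right of FC, U = C + 9.4·(0.1045, 0.9945) = (2.928, 38.71). Then |GU| = |U − G| = 38.82.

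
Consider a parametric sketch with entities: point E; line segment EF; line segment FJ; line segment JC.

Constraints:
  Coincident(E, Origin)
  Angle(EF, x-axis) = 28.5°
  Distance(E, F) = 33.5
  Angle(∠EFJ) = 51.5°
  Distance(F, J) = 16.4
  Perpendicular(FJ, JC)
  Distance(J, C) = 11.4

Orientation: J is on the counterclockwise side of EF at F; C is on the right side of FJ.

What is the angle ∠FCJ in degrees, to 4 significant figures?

55.20°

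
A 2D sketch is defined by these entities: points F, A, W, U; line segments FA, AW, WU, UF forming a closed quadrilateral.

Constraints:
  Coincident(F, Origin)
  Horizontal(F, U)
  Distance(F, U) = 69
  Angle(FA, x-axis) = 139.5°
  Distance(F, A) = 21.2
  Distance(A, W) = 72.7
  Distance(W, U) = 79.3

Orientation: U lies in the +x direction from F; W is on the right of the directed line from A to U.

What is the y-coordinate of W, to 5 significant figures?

-53.790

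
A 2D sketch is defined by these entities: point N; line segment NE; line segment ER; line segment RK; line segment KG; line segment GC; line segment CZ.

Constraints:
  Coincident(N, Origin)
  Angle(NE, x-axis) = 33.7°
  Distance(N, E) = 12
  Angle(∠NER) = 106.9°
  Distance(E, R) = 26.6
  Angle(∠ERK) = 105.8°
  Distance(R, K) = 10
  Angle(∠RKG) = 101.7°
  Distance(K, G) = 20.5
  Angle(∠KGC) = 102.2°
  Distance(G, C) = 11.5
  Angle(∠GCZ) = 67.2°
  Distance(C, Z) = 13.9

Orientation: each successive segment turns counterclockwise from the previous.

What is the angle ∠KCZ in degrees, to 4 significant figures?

15.51°

N is at the origin; NE runs at 33.7° with length 12.0, so E = (9.983, 6.658). ∠NER = 106.9° gives ER at 106.8° from the x-axis; with |ER| = 26.6, R = (2.295, 32.12). ∠ERK = 105.8° gives RK at -179.0° from the x-axis; with |RK| = 10.0, K = (-7.703, 31.95). ∠RKG = 101.7° gives KG at -100.7° from the x-axis; with |KG| = 20.5, G = (-11.51, 11.80). ∠KGC = 102.2° gives GC at -22.90° from the x-axis; with |GC| = 11.5, C = (-0.9158, 7.330). ∠GCZ = 67.2° gives CZ at 89.90° from the x-axis; with |CZ| = 13.9, Z = (-0.8915, 21.23). Then cos ∠KCZ = CK·CZ / (|CK||CZ|), giving 15.51°.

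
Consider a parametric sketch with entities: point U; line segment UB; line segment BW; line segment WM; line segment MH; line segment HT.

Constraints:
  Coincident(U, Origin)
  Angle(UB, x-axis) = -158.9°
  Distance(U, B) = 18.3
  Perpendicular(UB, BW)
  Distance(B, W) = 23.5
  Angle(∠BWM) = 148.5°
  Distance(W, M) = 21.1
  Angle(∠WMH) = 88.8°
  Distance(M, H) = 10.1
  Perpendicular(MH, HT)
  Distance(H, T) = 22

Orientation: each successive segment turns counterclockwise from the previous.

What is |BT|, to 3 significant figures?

19.1

U is at the origin; UB runs at -158.9° with length 18.3, so B = (-17.1, -6.59). The perpendicularity gives BW at right angles to UB, so BW runs at -68.9°; with |BW| = 23.5, W = (-8.61, -28.5). ∠BWM = 148.5° gives WM at -37.4° from the x-axis; with |WM| = 21.1, M = (8.15, -41.3). ∠WMH = 88.8° gives MH at 53.8° from the x-axis; with |MH| = 10.1, H = (14.1, -33.2). The perpendicularity gives HT at right angles to MH, so HT runs at 144°; with |HT| = 22.0, T = (-3.64, -20.2). Then |BT| = |T − B| = 19.1.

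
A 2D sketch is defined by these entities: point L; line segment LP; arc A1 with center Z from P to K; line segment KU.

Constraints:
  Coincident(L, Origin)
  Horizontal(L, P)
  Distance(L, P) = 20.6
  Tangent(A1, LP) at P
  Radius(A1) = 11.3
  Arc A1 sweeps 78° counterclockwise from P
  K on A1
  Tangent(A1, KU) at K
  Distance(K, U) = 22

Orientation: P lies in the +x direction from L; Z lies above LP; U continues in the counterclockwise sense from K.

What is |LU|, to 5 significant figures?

47.337

On A1, P sits at bearing -90° from Z; a 78° counterclockwise sweep puts K at bearing -12°, so K = Z + 11.3·(cos -12°, sin -12°) = (31.653, 8.9506). A1 meets KU tangentially, so ZK is at right angles to KU, so KU runs along (−sin -12°, cos -12°); with |KU| = 22.0, U = (36.227, 30.470). Then |LU| = |U − L| = 47.337.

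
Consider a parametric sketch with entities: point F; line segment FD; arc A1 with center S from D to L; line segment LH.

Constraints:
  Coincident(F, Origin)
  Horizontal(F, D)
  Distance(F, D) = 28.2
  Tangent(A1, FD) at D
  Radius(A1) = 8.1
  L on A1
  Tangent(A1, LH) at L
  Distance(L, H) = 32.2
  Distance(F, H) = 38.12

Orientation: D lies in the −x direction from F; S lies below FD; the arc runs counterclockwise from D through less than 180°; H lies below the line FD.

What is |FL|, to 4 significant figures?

36.62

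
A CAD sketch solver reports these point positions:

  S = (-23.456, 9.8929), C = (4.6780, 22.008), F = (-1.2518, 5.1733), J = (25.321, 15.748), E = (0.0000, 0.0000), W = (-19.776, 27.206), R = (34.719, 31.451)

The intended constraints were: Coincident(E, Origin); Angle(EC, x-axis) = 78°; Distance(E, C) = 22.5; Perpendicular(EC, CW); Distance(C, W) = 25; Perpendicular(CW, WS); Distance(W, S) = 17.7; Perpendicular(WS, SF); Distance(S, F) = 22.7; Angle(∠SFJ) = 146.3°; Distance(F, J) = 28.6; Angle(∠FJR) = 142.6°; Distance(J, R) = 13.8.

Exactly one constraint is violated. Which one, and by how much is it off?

Distance(J, R) = 13.8 — off by 4.50.

E = (0.00, 0.00) ✓; EC at 78.00° ✓; |EC| = 22.50 ✓; ∠(EC, CW) = 90.00° ✓; |CW| = 25.00 ✓; ∠(CW, WS) = 90.00° ✓; |WS| = 17.70 ✓; ∠(WS, SF) = 90.00° ✓; |SF| = 22.70 ✓; ∠SFJ = 146.3° ✓; |FJ| = 28.60 ✓; ∠FJR = 142.6° ✓; |JR| = 18.30 ✗.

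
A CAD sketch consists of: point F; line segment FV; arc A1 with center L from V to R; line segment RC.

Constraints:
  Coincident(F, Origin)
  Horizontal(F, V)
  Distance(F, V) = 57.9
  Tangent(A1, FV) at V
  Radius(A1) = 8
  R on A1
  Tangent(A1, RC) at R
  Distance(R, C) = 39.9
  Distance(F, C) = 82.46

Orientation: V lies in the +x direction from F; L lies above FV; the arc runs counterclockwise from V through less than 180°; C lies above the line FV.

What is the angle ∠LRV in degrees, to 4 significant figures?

46.04°

Checks: F = (0.00, 0.00) ✓; |LV| = 8.000 ✓; |LR| = 8.000 ✓; ∠(LR, RC) = 90.00° ✓; |RC| = 39.90 ✓; |FC| = 82.46 ✓.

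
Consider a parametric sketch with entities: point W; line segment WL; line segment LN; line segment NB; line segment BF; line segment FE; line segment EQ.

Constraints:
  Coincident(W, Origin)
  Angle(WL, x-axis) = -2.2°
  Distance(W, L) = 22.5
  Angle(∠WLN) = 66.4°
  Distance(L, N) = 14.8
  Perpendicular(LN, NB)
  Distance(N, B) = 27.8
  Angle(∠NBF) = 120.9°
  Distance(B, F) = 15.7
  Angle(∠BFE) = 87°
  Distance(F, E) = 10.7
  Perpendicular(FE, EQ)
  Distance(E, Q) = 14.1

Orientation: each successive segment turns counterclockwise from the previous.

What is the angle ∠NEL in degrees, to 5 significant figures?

27.053°

∠NBF = 120.9° gives BF at -99.500° from the x-axis; with |BF| = 15.7, F = (-11.391, -12.712). ∠BFE = 87.0° gives FE at -6.5000° from the x-axis; with |FE| = 10.7, E = (-0.76014, -13.924). Then cos ∠NEL = EN·EL / (|EN||EL|), giving 27.053°.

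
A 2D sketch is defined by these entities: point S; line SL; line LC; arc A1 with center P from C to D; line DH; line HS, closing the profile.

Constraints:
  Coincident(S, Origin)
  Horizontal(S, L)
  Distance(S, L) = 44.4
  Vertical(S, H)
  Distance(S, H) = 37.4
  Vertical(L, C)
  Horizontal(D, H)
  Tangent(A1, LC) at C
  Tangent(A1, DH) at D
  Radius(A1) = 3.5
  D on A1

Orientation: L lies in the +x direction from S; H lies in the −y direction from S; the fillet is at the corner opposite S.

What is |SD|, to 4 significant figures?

55.42

The virtual corner opposite S is at (44.40, -37.40). The tangent condition forces PC to be normal to LC and the tangent condition forces PD to be normal to DH, with radius 3.5, so the center P sits 3.5 in from both sides at P = (40.90, -33.90). That places the tangent points at C = (44.40, -33.90) on LC and D = (40.90, -37.40) on DH. Then |SD| = |D − S| = 55.42.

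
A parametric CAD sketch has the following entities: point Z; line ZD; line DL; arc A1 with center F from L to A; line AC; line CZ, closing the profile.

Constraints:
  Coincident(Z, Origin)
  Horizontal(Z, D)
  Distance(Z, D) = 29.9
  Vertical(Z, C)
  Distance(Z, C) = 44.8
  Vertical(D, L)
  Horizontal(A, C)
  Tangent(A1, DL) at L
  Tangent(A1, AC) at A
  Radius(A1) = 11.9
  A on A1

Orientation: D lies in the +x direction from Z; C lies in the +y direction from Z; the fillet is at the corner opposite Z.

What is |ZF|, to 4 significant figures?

37.50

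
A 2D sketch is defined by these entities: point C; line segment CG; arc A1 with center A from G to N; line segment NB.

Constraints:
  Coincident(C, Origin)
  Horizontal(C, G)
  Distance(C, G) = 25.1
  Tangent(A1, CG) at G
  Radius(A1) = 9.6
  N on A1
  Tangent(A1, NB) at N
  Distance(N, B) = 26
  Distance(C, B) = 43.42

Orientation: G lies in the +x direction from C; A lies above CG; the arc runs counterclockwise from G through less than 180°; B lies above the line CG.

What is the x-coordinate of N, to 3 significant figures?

33.7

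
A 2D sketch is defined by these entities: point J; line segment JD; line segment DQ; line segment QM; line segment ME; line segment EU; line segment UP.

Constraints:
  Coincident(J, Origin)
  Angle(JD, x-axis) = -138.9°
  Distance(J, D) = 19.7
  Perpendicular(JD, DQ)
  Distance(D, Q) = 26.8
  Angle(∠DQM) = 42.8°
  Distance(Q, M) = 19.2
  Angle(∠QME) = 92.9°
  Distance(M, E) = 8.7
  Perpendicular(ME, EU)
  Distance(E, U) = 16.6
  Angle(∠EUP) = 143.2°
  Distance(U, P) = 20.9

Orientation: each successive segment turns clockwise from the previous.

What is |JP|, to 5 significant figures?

47.699

J is at the origin; JD runs at -138.9° with length 19.7, so D = (-14.845, -12.950). JD is perpendicular to DQ, so DQ runs at 131.10°; with |DQ| = 26.8, Q = (-32.463, 7.2452). ∠DQM = 42.8° gives QM at -6.1000° from the x-axis; with |QM| = 19.2, M = (-13.372, 5.2049). ∠QME = 92.9° gives ME at -93.200° from the x-axis; with |ME| = 8.7, E = (-13.857, -3.4815). ME ⟂ EU, so EU runs at 176.80°; with |EU| = 16.6, U = (-30.431, -2.5549). ∠EUP = 143.2° gives UP at 140.00° from the x-axis; with |UP| = 20.9, P = (-46.442, 10.879). Then |JP| = |P − J| = 47.699.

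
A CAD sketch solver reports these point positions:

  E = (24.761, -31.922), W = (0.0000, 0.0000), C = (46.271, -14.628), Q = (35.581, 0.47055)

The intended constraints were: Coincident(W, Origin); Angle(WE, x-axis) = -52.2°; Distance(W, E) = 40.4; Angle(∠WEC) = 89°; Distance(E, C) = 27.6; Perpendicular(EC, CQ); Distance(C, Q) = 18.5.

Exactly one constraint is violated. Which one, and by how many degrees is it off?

Perpendicular(EC, CQ) — off by 3.50°.

W = (0.00, 0.00) ✓; WE at -52.20° ✓; |WE| = 40.40 ✓; ∠WEC = 89.00° ✓; |EC| = 27.60 ✓; ∠(EC, CQ) = 86.50° ✗; |CQ| = 18.50 ✓.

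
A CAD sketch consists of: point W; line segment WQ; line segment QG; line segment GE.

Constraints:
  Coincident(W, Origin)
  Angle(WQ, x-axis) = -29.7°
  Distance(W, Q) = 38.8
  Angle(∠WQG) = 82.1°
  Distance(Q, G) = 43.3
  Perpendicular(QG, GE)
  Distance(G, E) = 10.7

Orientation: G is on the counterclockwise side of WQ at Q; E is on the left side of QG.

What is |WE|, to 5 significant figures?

47.017

W is at the origin; WQ runs at -29.7° with length 38.8, so Q = 38.8·(cos -29.7°, sin -29.7°) = (33.703, -19.224). ∠WQG = 82.1°, so QG runs at -29.7° + (180° − 82.1°) = 68.200° from the x-axis; with |QG| = 43.3, G = Q + 43.3·(cos 68.200°, sin 68.200°) = (49.783, 20.980). The perpendicularity gives GE at right angles to QG; with |GE| = 10.7 on the left of QG, E = G + 10.7·(-0.92849, 0.37137) = (39.848, 24.953). Then |WE| = |E − W| = 47.017.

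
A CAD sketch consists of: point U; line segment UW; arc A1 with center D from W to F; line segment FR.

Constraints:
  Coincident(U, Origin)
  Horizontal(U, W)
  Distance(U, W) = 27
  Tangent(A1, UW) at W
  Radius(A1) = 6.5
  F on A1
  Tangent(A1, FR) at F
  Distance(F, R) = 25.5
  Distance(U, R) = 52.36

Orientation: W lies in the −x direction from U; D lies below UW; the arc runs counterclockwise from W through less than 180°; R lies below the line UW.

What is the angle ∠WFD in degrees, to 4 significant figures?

61.56°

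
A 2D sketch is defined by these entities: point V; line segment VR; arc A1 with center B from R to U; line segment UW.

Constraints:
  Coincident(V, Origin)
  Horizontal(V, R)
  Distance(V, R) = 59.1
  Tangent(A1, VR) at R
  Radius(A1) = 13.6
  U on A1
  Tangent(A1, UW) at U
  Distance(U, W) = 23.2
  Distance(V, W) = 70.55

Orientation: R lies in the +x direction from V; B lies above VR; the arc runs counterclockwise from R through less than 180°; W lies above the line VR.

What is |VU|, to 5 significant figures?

73.558

Checks: |BU| = 13.60 ✓; ∠(BU, UW) = 90.00° ✓; |UW| = 23.20 ✓; |VW| = 70.55 ✓.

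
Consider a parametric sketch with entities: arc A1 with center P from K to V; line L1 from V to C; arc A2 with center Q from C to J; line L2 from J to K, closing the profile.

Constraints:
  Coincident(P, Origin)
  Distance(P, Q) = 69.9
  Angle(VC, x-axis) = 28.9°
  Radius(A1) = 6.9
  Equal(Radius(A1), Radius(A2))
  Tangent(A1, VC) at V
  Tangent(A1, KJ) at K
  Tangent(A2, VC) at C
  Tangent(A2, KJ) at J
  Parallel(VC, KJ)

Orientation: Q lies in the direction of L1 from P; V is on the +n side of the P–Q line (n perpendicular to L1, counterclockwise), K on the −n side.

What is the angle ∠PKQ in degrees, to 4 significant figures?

84.36°

The slot axis is L1's direction at 28.9°, so u = (cos 28.9°, sin 28.9°) = (0.8755, 0.4833) and n = (−sin 28.9°, cos 28.9°) = (-0.4833, 0.8755). P is at the origin and Q lies 69.9 along u from P, so Q = 69.9·u = (61.19, 33.78). Tangency of A1 to both parallel lines with radius 6.9 puts V and K at P ± 6.9·n: V = (-3.335, 6.041), K = (3.335, -6.041). Then cos ∠PKQ = KP·KQ / (|KP||KQ|), giving 84.36°.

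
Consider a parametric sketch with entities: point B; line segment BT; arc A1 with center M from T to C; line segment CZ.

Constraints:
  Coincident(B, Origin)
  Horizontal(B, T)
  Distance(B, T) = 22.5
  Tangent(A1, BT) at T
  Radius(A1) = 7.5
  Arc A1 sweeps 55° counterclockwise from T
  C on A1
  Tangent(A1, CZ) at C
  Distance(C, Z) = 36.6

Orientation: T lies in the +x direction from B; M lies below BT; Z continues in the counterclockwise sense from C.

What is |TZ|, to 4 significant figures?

42.86

B is at the origin; BT is horizontal with |BT| = 22.5 and T on the +x side, so T = (22.50, 0.000). Tangency of A1 to BT means the radius MT is perpendicular to BT, so M = T + (0, -7.5) = (22.50, -7.500). On A1, T sits at bearing 90° from M; a 55° counterclockwise sweep puts C at bearing 145°, so C = M + 7.5·(cos 145°, sin 145°) = (16.36, -3.198). A1 meets CZ tangentially, so MC is at right angles to CZ, so CZ runs along (−sin 145°, cos 145°); with |CZ| = 36.6, Z = (-4.637, -33.18). Then |TZ| = |Z − T| = 42.86.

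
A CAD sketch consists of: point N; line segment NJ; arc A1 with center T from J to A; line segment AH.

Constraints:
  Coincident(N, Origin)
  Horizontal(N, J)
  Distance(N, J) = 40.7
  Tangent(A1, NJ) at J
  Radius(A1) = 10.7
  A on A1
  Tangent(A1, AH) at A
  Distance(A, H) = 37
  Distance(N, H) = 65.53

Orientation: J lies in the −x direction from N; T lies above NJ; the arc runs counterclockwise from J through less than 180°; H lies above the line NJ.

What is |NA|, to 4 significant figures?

33.86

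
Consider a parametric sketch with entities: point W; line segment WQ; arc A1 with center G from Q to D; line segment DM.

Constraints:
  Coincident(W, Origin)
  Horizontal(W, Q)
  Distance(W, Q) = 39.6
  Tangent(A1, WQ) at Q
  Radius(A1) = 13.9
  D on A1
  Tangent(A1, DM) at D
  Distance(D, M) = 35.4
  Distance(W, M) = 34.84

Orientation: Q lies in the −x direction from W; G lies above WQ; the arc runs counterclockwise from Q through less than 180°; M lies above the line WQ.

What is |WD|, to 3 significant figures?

29.0

W is at the origin; W and Q share the same y with |WQ| = 39.6 and Q on the −x side, so Q = (-39.6, 0.00). The tangent condition forces GQ to be normal to WQ, so G = Q + (0, 13.9) = (-39.6, 13.9). Since GD ⟂ DM (tangency), |GM| = √(13.9² + 35.4²) = 38.0 regardless of where D sits on A1. So M lies on both circle(W, 34.84) and circle(G, 38.0); the above-WQ intersection is M = (-7.35, 34.1). D is the foot of the tangent from M: D = (-28.4, 5.62).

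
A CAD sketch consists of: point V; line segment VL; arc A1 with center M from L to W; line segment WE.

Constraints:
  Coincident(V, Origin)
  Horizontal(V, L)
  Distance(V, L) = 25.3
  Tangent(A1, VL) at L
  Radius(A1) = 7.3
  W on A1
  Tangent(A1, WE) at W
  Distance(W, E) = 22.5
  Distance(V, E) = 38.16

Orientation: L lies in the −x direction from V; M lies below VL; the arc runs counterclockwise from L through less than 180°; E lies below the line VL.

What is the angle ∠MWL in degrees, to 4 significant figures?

32.66°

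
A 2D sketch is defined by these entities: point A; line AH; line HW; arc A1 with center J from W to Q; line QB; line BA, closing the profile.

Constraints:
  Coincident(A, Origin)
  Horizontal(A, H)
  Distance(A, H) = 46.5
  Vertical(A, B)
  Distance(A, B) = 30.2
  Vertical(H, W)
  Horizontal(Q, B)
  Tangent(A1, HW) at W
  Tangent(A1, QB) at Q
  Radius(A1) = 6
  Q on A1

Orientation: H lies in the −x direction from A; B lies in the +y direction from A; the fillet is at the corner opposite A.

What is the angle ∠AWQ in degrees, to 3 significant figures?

72.5°

A is at the origin; A and H share the same y with |AH| = 46.5 and H on the −x side, so H = (-46.5, 0.00). AB is vertical with |AB| = 30.2 and B on the +y side, so B = (0.00, 30.2). The virtual corner opposite A is at (-46.5, 30.2). A1 meets HW tangentially, so JW is at right angles to HW and tangency of A1 to QB means the radius JQ is perpendicular to QB, with radius 6.0, so the center J sits 6.0 in from both sides at J = (-40.5, 24.2). That places the tangent points at W = (-46.5, 24.2) on HW and Q = (-40.5, 30.2) on QB. Then cos ∠AWQ = WA·WQ / (|WA||WQ|), giving 72.5°.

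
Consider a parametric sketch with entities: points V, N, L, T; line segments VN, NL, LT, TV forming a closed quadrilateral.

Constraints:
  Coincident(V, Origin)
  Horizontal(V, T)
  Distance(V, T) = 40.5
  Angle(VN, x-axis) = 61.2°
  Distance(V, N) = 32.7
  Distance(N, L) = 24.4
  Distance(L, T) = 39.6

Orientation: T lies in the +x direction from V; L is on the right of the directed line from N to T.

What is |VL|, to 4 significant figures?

8.802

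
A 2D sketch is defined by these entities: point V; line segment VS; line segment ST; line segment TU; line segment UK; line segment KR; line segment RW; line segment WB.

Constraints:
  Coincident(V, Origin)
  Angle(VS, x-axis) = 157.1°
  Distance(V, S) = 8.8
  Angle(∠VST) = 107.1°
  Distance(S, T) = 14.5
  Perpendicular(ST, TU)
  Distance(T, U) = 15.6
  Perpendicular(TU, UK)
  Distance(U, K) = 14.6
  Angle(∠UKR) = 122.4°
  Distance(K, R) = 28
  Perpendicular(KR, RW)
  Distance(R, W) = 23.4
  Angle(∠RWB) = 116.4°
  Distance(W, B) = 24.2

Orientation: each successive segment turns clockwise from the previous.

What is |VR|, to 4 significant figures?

20.67

V is at the origin; VS runs at 157.1° with length 8.8, so S = (-8.106, 3.424). ∠VST = 107.1° gives ST at 84.20° from the x-axis; with |ST| = 14.5, T = (-6.641, 17.85). ST is perpendicular to TU, so TU runs at -5.800°; with |TU| = 15.6, U = (8.879, 16.27). TU is perpendicular to UK, so UK runs at -95.80°; with |UK| = 14.6, K = (7.404, 1.748). ∠UKR = 122.4° gives KR at -153.4° from the x-axis; with |KR| = 28.0, R = (-17.63, -10.79). Then |VR| = |R − V| = 20.67.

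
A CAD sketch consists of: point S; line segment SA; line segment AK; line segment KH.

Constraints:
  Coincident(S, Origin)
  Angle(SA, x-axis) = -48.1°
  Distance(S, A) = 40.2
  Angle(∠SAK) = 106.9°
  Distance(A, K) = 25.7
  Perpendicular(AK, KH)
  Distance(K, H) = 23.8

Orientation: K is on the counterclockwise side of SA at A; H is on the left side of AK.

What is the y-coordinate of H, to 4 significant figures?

2.510

S is at the origin; SA runs at -48.1° with length 40.2, so A = 40.2·(cos -48.1°, sin -48.1°) = (26.85, -29.92). ∠SAK = 106.9°, so AK runs at -48.1° + (180° − 106.9°) = 25.00° from the x-axis; with |AK| = 25.7, K = A + 25.7·(cos 25.00°, sin 25.00°) = (50.14, -19.06). AK ⟂ KH; with |KH| = 23.8 on the left of AK, H = K + 23.8·(-0.4226, 0.9063) = (40.08, 2.510). So H.y = 2.510.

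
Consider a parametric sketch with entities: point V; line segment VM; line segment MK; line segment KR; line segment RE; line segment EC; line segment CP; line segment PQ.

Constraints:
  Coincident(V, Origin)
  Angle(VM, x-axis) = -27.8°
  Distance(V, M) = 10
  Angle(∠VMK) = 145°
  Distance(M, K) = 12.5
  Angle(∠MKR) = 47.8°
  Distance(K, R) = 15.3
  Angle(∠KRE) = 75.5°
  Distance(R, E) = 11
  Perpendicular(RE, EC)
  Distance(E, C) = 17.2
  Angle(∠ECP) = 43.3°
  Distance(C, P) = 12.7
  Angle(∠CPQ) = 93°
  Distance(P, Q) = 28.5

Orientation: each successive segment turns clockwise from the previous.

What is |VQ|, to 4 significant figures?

13.54

V is at the origin; VM runs at -27.8° with length 10.0, so M = (8.846, -4.664). ∠VMK = 145.0° gives MK at -62.80° from the x-axis; with |MK| = 12.5, K = (14.56, -15.78). ∠MKR = 47.8° gives KR at 165.0° from the x-axis; with |KR| = 15.3, R = (-0.2191, -11.82). ∠KRE = 75.5° gives RE at 60.50° from the x-axis; with |RE| = 11.0, E = (5.198, -2.248). RE is perpendicular to EC, so EC runs at -29.50°; with |EC| = 17.2, C = (20.17, -10.72). ∠ECP = 43.3° gives CP at -166.2° from the x-axis; with |CP| = 12.7, P = (7.834, -13.75). ∠CPQ = 93.0° gives PQ at 106.8° from the x-axis; with |PQ| = 28.5, Q = (-0.4032, 13.54). Then |VQ| = |Q − V| = 13.54.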